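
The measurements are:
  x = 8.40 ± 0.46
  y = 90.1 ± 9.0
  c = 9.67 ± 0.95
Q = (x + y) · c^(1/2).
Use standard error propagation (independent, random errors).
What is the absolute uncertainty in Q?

Let u = x + y = 98.5. δu = √(δx² + δy²) = √(0.212 + 81.0) = 9.01, so δu/u = 0.0915.
Q is then a monomial in u, c:
δQ/Q = √((δu/u)² + (½·δc/c)²) = √(0.00837 + 0.00241) = 0.104
Q = 306, so δQ = 0.104 × 306 = 31.8.

31.8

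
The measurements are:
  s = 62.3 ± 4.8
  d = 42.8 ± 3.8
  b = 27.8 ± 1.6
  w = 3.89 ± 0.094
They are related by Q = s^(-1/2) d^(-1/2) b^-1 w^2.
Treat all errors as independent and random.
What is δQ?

For a monomial Q ∝ s^(-1/2), d^(-1/2), b^-1, w^2, fractional errors add in quadrature:
  (−½·δs/s)² = (-0.5×0.0770)² = 0.00148;  (−½·δd/d)² = (-0.5×0.0888)² = 0.00197;  (-1·δb/b)² = (-1×0.0576)² = 0.00331;  (2·δw/w)² = (2×0.0242)² = 0.00234
δQ/Q = √(0.00910) = 0.0954
Q = 0.0105, so δQ = 0.0954 × 0.0105 = 0.00101.

0.00101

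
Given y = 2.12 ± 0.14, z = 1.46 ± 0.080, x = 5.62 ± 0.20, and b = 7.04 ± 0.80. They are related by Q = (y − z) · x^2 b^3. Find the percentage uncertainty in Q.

Let u = y − z = 0.660. δu = √(δy² + δz²) = √(0.0196 + 0.00640) = 0.161, so δu/u = 0.244.
Q is then a monomial in u, x, b:
δQ/Q = √((δu/u)² + (2·δx/x)² + (3·δb/b)²) = √(0.0597 + 0.00507 + 0.116) = 0.425

42.5%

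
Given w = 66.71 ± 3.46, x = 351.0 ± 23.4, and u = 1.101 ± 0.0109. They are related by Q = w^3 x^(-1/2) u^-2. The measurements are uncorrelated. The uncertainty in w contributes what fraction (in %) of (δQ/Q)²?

(δQ/Q)² = (3·δw/w)² + (−½·δx/x)² + (-2·δu/u)²
  w term: (3×0.0519)² = 0.0242
  x term: (-0.5×0.0667)² = 0.00111
  u term: (-2×0.00990)² = 0.000392
Total = 0.0257. Share from w = 0.0242/0.0257 = 0.942.

94.2%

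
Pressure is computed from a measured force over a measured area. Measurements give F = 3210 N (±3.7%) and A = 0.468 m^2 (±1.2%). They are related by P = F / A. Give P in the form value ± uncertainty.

6860 ± 267 Pa

Relative error in a monomial: (δP/P)² = Σ (nᵢ · δxᵢ/xᵢ)².
  (1·δF/F)² = (1×0.0370)² = 0.00137;  (-1·δA/A)² = (-1×0.0120)² = 0.000144
δP/P = √(0.00151) = 0.0389
P = 6860 Pa, so δP = 0.0389 × 6860 = 267 Pa.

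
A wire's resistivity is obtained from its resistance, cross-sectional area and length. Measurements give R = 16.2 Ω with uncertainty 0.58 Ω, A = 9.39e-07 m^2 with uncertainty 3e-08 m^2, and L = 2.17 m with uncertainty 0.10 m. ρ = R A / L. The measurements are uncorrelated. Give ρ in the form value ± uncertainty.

Each factor contributes (exponent × relative error)² to (δρ/ρ)²:
  (1·δR/R)² = (1×0.0358)² = 0.00128;  (1·δA/A)² = (1×0.0319)² = 0.00102;  (-1·δL/L)² = (-1×0.0461)² = 0.00212
δρ/ρ = √(0.00443) = 0.0665
ρ = 7.01e-06 Ω·m, so δρ = 0.0665 × 7.01e-06 = 4.66e-07 Ω·m.

(7.01 ± 0.466) × 10^-6 Ω·m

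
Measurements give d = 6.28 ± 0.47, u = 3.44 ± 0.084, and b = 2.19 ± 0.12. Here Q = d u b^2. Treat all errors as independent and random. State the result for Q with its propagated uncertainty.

104 ± 14.0

Relative error in a monomial: (δQ/Q)² = Σ (nᵢ · δxᵢ/xᵢ)².
  (1·δd/d)² = (1×0.0748)² = 0.00560;  (1·δu/u)² = (1×0.0244)² = 0.000596;  (2·δb/b)² = (2×0.0548)² = 0.0120
δQ/Q = √(0.0182) = 0.135
Q = 104, so δQ = 0.135 × 104 = 14.0.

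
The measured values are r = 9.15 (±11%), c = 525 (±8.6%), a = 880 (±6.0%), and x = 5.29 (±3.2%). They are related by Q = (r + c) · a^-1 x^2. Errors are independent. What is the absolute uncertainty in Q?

Let u = r + c = 534. δu = √(δr² + δc²) = √(1.01 + 2040) = 45.2, so δu/u = 0.0845.
Q is then a monomial in u, a, x:
δQ/Q = √((δu/u)² + (-1·δa/a)² + (2·δx/x)²) = √(0.00715 + 0.00360 + 0.00410) = 0.122
Q = 17.0, so δQ = 0.122 × 17.0 = 2.07.

2.07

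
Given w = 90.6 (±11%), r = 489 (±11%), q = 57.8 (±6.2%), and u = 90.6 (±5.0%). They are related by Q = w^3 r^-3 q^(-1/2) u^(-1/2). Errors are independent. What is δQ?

4.12e-05

Each factor contributes (exponent × relative error)² to (δQ/Q)²:
  (3·δw/w)² = (3×0.110)² = 0.109;  (-3·δr/r)² = (-3×0.110)² = 0.109;  (−½·δq/q)² = (-0.5×0.0620)² = 0.000961;  (−½·δu/u)² = (-0.5×0.0500)² = 0.000625
δQ/Q = √(0.219) = 0.468
Q = 8.79e-05, so δQ = 0.468 × 8.79e-05 = 4.12e-05.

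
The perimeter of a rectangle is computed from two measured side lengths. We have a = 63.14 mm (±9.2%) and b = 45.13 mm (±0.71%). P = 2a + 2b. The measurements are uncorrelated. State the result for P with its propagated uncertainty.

216.5 ± 11.6 mm

Sums and differences: (δP)² = Σ (cᵢ δxᵢ)².
  (2·δa)² = 135;  (2·δb)² = 0.411
δP = √(135) = 11.6 mm
P = 216.5 mm.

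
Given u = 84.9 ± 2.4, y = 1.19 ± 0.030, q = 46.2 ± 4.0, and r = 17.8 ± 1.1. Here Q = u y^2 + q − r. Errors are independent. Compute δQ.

Let p = u·y^2 = 120. δp/p = √((1·δu/u)² + (2·δy/y)²) = √(0.000799 + 0.00254) = 0.0578, so δp = 6.95.
Q = p + q − r: δQ = √(δp² + δq² + δr²) = √(48.3 + 16.0 + 1.21) = 8.09

8.09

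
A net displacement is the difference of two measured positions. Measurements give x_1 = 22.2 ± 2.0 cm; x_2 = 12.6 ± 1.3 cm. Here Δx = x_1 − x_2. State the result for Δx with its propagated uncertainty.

9.60 ± 2.39 cm

Absolute uncertainties add in quadrature for a linear combination:
  (δx_1)² = 4.00;  (δx_2)² = 1.69
δΔx = √(5.69) = 2.39 cm
Δx = 9.60 cm.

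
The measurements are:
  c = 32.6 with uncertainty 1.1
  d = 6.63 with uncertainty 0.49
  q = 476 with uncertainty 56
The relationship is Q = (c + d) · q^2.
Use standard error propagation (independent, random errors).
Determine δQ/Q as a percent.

23.7%

Let u = c + d = 39.2. δu = √(δc² + δd²) = √(1.21 + 0.240) = 1.20, so δu/u = 0.0307.
Q is then a monomial in u, q:
δQ/Q = √((δu/u)² + (2·δq/q)²) = √(0.000942 + 0.0554) = 0.237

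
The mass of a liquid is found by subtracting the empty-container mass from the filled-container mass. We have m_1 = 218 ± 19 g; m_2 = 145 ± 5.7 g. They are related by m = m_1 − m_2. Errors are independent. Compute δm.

19.8 g

For a sum/difference, combine absolute errors in quadrature:
  (δm_1)² = 361;  (δm_2)² = 32.5
δm = √(393) = 19.8 g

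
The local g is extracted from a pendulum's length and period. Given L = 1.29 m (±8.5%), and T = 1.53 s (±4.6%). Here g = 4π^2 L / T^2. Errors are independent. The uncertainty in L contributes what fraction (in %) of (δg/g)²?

46.1%

(δg/g)² = (1·δL/L)² + (-2·δT/T)²
  L term: (1×0.0850)² = 0.00723
  T term: (-2×0.0460)² = 0.00846
Total = 0.0157. Share from L = 0.00723/0.0157 = 0.461.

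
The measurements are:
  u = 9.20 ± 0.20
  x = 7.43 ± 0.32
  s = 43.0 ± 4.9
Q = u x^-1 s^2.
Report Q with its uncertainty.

2290 ± 533

Each factor contributes (exponent × relative error)² to (δQ/Q)²:
  (1·δu/u)² = (1×0.0217)² = 0.000473;  (-1·δx/x)² = (-1×0.0431)² = 0.00185;  (2·δs/s)² = (2×0.114)² = 0.0519
δQ/Q = √(0.0543) = 0.233
Q = 2290, so δQ = 0.233 × 2290 = 533.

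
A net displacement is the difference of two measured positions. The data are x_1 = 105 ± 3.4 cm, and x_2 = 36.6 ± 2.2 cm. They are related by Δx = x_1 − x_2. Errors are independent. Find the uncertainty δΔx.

4.05 cm

Each term contributes (cᵢ δxᵢ)² to (δΔx)²:
  (δx_1)² = 11.6;  (δx_2)² = 4.84
δΔx = √(16.4) = 4.05 cm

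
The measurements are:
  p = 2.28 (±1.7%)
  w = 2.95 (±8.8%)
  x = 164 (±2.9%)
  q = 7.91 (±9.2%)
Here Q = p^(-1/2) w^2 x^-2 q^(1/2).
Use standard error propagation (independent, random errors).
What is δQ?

0.000115

Since Q is a product/quotient, work with relative uncertainties:
  (−½·δp/p)² = (-0.5×0.0170)² = 7.23e-05;  (2·δw/w)² = (2×0.0880)² = 0.0310;  (-2·δx/x)² = (-2×0.0290)² = 0.00336;  (½·δq/q)² = (0.5×0.0920)² = 0.00212
δQ/Q = √(0.0365) = 0.191
Q = 0.000603, so δQ = 0.191 × 0.000603 = 0.000115.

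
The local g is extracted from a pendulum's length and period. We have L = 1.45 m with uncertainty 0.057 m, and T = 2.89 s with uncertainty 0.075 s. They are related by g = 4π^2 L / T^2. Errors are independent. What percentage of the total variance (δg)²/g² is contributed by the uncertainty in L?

(δg/g)² = (1·δL/L)² + (-2·δT/T)²
  L term: (1×0.0393)² = 0.00155
  T term: (-2×0.0260)² = 0.00269
Total = 0.00424. Share from L = 0.00155/0.00424 = 0.365.

36.5%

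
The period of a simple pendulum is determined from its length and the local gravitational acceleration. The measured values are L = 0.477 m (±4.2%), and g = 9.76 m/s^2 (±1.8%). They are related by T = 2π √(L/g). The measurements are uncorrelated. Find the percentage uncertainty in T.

Since T is a product/quotient, work with relative uncertainties:
  (½·δL/L)² = (0.5×0.0420)² = 0.000441;  (−½·δg/g)² = (-0.5×0.0180)² = 8.1e-05
δT/T = √(0.000522) = 0.0228

2.28%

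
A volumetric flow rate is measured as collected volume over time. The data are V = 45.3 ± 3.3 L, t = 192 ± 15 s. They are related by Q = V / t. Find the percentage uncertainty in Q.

10.7%

For a monomial Q ∝ V, t^-1, fractional errors add in quadrature:
  (1·δV/V)² = (1×0.0728)² = 0.00531;  (-1·δt/t)² = (-1×0.0781)² = 0.00610
δQ/Q = √(0.0114) = 0.107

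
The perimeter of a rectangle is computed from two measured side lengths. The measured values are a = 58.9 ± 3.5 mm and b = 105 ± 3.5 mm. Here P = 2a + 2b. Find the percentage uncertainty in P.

3.02%

P is a linear combination, so absolute uncertainties add in quadrature:
  (2·δa)² = 49.0;  (2·δb)² = 49.0
δP = √(98.0) = 9.90 mm
P = 328 mm, so δP/P = 9.90/328 = 0.0302.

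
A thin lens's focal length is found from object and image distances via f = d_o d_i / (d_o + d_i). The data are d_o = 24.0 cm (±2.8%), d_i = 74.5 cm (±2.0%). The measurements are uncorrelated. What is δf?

∂f/∂d_o = (d_i/(d_o+d_i))² = 0.572;  ∂f/∂d_i = (d_o/(d_o+d_i))² = 0.0594
δf = √((∂f/∂d_o · δd_o)² + (∂f/∂d_i · δd_i)²) = √(0.148 + 0.00782) = 0.394 cm

0.394 cm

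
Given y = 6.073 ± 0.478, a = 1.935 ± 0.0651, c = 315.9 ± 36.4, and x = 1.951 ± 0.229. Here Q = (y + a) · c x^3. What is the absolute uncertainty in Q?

7050

Let u = y + a = 8.008. δu = √(δy² + δa²) = √(0.228 + 0.00424) = 0.482, so δu/u = 0.0602.
Q is then a monomial in u, c, x:
δQ/Q = √((δu/u)² + (1·δc/c)² + (3·δx/x)²) = √(0.00363 + 0.0133 + 0.124) = 0.375
Q = 18790, so δQ = 0.375 × 18790 = 7050.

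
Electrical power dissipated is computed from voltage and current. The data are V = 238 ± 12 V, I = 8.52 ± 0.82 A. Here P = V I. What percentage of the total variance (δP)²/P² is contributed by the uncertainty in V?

21.5%

(δP/P)² = (1·δV/V)² + (1·δI/I)²
  V term: (1×0.0504)² = 0.00254
  I term: (1×0.0962)² = 0.00926
Total = 0.0118. Share from V = 0.00254/0.0118 = 0.215.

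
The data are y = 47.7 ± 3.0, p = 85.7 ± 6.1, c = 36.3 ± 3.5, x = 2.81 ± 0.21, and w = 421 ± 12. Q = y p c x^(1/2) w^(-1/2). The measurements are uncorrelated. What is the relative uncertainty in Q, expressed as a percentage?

Products/powers → add relative errors in quadrature, weighted by exponent:
  (1·δy/y)² = (1×0.0629)² = 0.00396;  (1·δp/p)² = (1×0.0712)² = 0.00507;  (1·δc/c)² = (1×0.0964)² = 0.00930;  (½·δx/x)² = (0.5×0.0747)² = 0.00140;  (−½·δw/w)² = (-0.5×0.0285)² = 0.000203
δQ/Q = √(0.0199) = 0.141

14.1%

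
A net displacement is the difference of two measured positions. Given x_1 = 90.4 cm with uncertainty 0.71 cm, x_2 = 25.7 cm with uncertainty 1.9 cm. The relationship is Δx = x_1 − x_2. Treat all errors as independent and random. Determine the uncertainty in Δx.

2.03 cm

Absolute uncertainties add in quadrature for a linear combination:
  (δx_1)² = 0.504;  (δx_2)² = 3.61
δΔx = √(4.11) = 2.03 cm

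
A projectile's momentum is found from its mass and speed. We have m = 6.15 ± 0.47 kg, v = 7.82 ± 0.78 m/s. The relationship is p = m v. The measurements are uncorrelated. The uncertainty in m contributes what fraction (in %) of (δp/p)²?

(δp/p)² = (1·δm/m)² + (1·δv/v)²
  m term: (1×0.0764)² = 0.00584
  v term: (1×0.0997)² = 0.00995
Total = 0.0158. Share from m = 0.00584/0.0158 = 0.370.

37.0%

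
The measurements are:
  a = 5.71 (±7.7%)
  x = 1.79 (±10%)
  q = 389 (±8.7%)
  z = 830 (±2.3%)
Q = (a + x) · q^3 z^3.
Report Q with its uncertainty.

Let u = a + x = 7.50. δu = √(δa² + δx²) = √(0.193 + 0.0320) = 0.475, so δu/u = 0.0633.
Q is then a monomial in u, q, z:
δQ/Q = √((δu/u)² + (3·δq/q)² + (3·δz/z)²) = √(0.00401 + 0.0681 + 0.00476) = 0.277
Q = 2.52e+17, so δQ = 0.277 × 2.52e+17 = 7e+16.

(2.52 ± 0.700) × 10^17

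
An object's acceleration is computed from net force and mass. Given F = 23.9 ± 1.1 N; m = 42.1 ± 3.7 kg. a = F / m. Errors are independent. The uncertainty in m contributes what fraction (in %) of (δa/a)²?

(δa/a)² = (1·δF/F)² + (-1·δm/m)²
  F term: (1×0.0460)² = 0.00212
  m term: (-1×0.0879)² = 0.00772
Total = 0.00984. Share from m = 0.00772/0.00984 = 0.785.

78.5%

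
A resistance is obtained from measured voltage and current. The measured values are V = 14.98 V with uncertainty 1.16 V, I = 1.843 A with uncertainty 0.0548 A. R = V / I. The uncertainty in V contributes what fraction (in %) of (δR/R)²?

(δR/R)² = (1·δV/V)² + (-1·δI/I)²
  V term: (1×0.0774)² = 0.00600
  I term: (-1×0.0297)² = 0.000884
Total = 0.00688. Share from V = 0.00600/0.00688 = 0.872.

87.2%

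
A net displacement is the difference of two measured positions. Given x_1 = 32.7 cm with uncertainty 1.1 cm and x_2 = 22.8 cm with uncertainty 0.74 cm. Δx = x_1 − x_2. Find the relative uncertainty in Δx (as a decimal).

0.134

Absolute uncertainties add in quadrature for a linear combination:
  (δx_1)² = 1.21;  (δx_2)² = 0.548
δΔx = √(1.76) = 1.33 cm
Δx = 9.90 cm, so δΔx/Δx = 1.33/9.90 = 0.134.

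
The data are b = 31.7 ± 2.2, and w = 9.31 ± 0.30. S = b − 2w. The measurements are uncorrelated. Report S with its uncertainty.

13.1 ± 2.28

Absolute uncertainties add in quadrature for a linear combination:
  (δb)² = 4.84;  (2·δw)² = 0.360
δS = √(5.20) = 2.28
S = 13.1.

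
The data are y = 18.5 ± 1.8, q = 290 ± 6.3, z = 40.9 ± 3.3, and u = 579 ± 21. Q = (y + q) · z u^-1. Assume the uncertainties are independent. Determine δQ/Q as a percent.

9.10%

Let w = y + q = 308. δw = √(δy² + δq²) = √(3.24 + 39.7) = 6.55, so δw/w = 0.0212.
Q is then a monomial in w, z, u:
δQ/Q = √((δw/w)² + (1·δz/z)² + (-1·δu/u)²) = √(0.000451 + 0.00651 + 0.00132) = 0.0910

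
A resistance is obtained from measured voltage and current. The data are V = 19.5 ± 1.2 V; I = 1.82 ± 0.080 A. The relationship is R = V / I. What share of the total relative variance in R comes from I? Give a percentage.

(δR/R)² = (1·δV/V)² + (-1·δI/I)²
  V term: (1×0.0615)² = 0.00379
  I term: (-1×0.0440)² = 0.00193
Total = 0.00572. Share from I = 0.00193/0.00572 = 0.338.

33.8%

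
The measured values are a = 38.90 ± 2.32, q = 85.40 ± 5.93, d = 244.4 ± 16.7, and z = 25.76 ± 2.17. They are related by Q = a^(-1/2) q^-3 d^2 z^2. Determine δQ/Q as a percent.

30.2%

Relative error in a monomial: (δQ/Q)² = Σ (nᵢ · δxᵢ/xᵢ)².
  (−½·δa/a)² = (-0.5×0.0596)² = 0.000889;  (-3·δq/q)² = (-3×0.0694)² = 0.0434;  (2·δd/d)² = (2×0.0683)² = 0.0187;  (2·δz/z)² = (2×0.0842)² = 0.0284
δQ/Q = √(0.0913) = 0.302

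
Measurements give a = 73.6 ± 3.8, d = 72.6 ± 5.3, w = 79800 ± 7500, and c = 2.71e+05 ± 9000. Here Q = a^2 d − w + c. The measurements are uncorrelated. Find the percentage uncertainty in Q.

Let p = a^2·d = 3.93e+05. δp/p = √((2·δa/a)² + (1·δd/d)²) = √(0.0107 + 0.00533) = 0.126, so δp = 49700.
Q = p − w + c: δQ = √(δp² + δw² + δc²) = √(2.47e+09 + 5.62e+07 + 8.1e+07) = 51100
Q = 5.84e+05, so δQ/Q = 51100/5.84e+05 = 0.0874.

8.74%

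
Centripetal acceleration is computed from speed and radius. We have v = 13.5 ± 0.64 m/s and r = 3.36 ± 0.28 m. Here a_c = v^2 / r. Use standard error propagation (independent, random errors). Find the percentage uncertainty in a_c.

Since a_c is a product/quotient, work with relative uncertainties:
  (2·δv/v)² = (2×0.0474)² = 0.00899;  (-1·δr/r)² = (-1×0.0833)² = 0.00694
δa_c/a_c = √(0.0159) = 0.126

12.6%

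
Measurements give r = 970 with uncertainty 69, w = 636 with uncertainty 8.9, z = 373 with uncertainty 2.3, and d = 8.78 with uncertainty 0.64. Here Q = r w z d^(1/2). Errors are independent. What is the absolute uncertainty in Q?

For a monomial Q ∝ r, w, z, d^(1/2), fractional errors add in quadrature:
  (1·δr/r)² = (1×0.0711)² = 0.00506;  (1·δw/w)² = (1×0.0140)² = 0.000196;  (1·δz/z)² = (1×0.00617)² = 3.8e-05;  (½·δd/d)² = (0.5×0.0729)² = 0.00133
δQ/Q = √(0.00662) = 0.0814
Q = 6.82e+08, so δQ = 0.0814 × 6.82e+08 = 5.55e+07.

5.55e+07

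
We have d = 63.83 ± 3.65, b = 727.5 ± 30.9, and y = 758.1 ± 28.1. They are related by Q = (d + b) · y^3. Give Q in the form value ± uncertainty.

(3.448 ± 0.407) × 10^11

Let u = d + b = 791.3. δu = √(δd² + δb²) = √(13.3 + 955) = 31.1, so δu/u = 0.0393.
Q is then a monomial in u, y:
δQ/Q = √((δu/u)² + (3·δy/y)²) = √(0.00155 + 0.0124) = 0.118
Q = 3.448e+11, so δQ = 0.118 × 3.448e+11 = 4.07e+10.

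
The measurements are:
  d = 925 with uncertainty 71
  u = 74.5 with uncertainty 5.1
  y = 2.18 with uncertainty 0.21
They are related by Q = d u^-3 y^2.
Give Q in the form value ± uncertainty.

Products/powers → add relative errors in quadrature, weighted by exponent:
  (1·δd/d)² = (1×0.0768)² = 0.00589;  (-3·δu/u)² = (-3×0.0685)² = 0.0422;  (2·δy/y)² = (2×0.0963)² = 0.0371
δQ/Q = √(0.0852) = 0.292
Q = 0.0106, so δQ = 0.292 × 0.0106 = 0.00310.

0.0106 ± 0.00310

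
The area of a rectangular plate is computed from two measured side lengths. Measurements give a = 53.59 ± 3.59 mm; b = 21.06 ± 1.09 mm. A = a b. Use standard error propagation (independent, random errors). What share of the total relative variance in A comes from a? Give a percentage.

(δA/A)² = (1·δa/a)² + (1·δb/b)²
  a term: (1×0.0670)² = 0.00449
  b term: (1×0.0518)² = 0.00268
Total = 0.00717. Share from a = 0.00449/0.00717 = 0.626.

62.6%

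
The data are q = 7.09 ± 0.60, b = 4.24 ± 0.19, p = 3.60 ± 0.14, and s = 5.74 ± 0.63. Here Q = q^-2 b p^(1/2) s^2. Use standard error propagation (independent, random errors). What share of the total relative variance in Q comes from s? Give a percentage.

60.8%

(δQ/Q)² = (-2·δq/q)² + (1·δb/b)² + (½·δp/p)² + (2·δs/s)²
  q term: (-2×0.0846)² = 0.0286
  b term: (1×0.0448)² = 0.00201
  p term: (0.5×0.0389)² = 0.000378
  s term: (2×0.110)² = 0.0482
Total = 0.0792. Share from s = 0.0482/0.0792 = 0.608.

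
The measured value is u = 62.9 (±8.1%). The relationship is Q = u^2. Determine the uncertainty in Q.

Each factor contributes (exponent × relative error)² to (δQ/Q)²:
  (2·δu/u)² = (2×0.0810)² = 0.0262
δQ/Q = √(0.0262) = 0.162
Q = 3960, so δQ = 0.162 × 3960 = 641.

641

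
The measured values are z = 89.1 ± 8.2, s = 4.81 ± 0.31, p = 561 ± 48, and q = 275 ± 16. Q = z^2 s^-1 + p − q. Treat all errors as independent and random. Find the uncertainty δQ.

326

Let w = z^2·s^-1 = 1650. δw/w = √((2·δz/z)² + (-1·δs/s)²) = √(0.0339 + 0.00415) = 0.195, so δw = 322.
Q = w + p − q: δQ = √(δw² + δp² + δq²) = √(1.04e+05 + 2300 + 256) = 326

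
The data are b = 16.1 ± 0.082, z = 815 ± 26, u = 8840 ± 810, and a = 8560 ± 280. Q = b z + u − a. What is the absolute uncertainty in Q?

956

Let p = b·z = 13100. δp/p = √((1·δb/b)² + (1·δz/z)²) = √(2.59e-05 + 0.00102) = 0.0323, so δp = 424.
Q = p + u − a: δQ = √(δp² + δu² + δa²) = √(1.8e+05 + 6.56e+05 + 78400) = 956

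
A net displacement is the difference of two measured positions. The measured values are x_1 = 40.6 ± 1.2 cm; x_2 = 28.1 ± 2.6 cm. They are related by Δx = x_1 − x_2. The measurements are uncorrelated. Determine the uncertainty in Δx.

2.86 cm

Absolute uncertainties add in quadrature for a linear combination:
  (δx_1)² = 1.44;  (δx_2)² = 6.76
δΔx = √(8.20) = 2.86 cm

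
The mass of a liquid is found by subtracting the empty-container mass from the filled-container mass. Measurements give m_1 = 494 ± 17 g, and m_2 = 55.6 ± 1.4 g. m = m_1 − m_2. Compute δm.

17.1 g

Absolute uncertainties add in quadrature for a linear combination:
  (δm_1)² = 289;  (δm_2)² = 1.96
δm = √(291) = 17.1 g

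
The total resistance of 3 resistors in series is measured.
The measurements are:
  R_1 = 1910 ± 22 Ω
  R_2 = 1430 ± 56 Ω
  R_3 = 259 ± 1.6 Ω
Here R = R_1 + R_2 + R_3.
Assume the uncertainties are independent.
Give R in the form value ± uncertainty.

3600 ± 60.2 Ω

Sums and differences: (δR)² = Σ (cᵢ δxᵢ)².
  (δR_1)² = 484;  (δR_2)² = 3140;  (δR_3)² = 2.56
δR = √(3620) = 60.2 Ω
R = 3600 Ω.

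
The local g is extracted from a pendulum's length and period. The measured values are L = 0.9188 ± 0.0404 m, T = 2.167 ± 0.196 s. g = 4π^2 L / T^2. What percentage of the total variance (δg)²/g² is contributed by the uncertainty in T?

(δg/g)² = (1·δL/L)² + (-2·δT/T)²
  L term: (1×0.0440)² = 0.00193
  T term: (-2×0.0904)² = 0.0327
Total = 0.0347. Share from T = 0.0327/0.0347 = 0.944.

94.4%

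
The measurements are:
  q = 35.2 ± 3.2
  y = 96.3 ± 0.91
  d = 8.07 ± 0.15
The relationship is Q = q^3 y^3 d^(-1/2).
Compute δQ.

Products/powers → add relative errors in quadrature, weighted by exponent:
  (3·δq/q)² = (3×0.0909)² = 0.0744;  (3·δy/y)² = (3×0.00945)² = 0.000804;  (−½·δd/d)² = (-0.5×0.0186)² = 8.64e-05
δQ/Q = √(0.0753) = 0.274
Q = 1.37e+10, so δQ = 0.274 × 1.37e+10 = 3.76e+09.

3.76e+09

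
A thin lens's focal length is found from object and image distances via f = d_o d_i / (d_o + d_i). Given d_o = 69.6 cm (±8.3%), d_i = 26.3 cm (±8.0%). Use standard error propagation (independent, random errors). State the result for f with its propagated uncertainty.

∂f/∂d_o = (d_i/(d_o+d_i))² = 0.0752;  ∂f/∂d_i = (d_o/(d_o+d_i))² = 0.527
δf = √((∂f/∂d_o · δd_o)² + (∂f/∂d_i · δd_i)²) = √(0.189 + 1.23) = 1.19 cm
f = 19.1 cm.

19.1 ± 1.19 cm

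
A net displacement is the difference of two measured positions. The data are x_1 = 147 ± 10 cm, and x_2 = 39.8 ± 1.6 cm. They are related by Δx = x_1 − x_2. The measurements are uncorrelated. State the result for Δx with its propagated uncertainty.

Each term contributes (cᵢ δxᵢ)² to (δΔx)²:
  (δx_1)² = 100;  (δx_2)² = 2.56
δΔx = √(103) = 10.1 cm
Δx = 107 cm.

107 ± 10.1 cm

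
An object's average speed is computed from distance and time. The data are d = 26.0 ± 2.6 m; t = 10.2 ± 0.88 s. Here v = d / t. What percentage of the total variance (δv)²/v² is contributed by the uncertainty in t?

42.7%

(δv/v)² = (1·δd/d)² + (-1·δt/t)²
  d term: (1×0.100)² = 0.0100
  t term: (-1×0.0863)² = 0.00744
Total = 0.0174. Share from t = 0.00744/0.0174 = 0.427.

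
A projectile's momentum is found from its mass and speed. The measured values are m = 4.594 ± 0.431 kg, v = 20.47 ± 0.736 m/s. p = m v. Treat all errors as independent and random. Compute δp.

For a monomial p ∝ m, v, fractional errors add in quadrature:
  (1·δm/m)² = (1×0.0938)² = 0.00880;  (1·δv/v)² = (1×0.0360)² = 0.00129
δp/p = √(0.0101) = 0.100
p = 94.04 kg·m/s, so δp = 0.100 × 94.04 = 9.45 kg·m/s.

9.45 kg·m/s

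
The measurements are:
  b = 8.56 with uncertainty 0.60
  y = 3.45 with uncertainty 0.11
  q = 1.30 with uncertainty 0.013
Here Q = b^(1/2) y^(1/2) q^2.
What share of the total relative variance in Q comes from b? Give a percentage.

65.2%

(δQ/Q)² = (½·δb/b)² + (½·δy/y)² + (2·δq/q)²
  b term: (0.5×0.0701)² = 0.00123
  y term: (0.5×0.0319)² = 0.000254
  q term: (2×0.0100)² = 0.000400
Total = 0.00188. Share from b = 0.00123/0.00188 = 0.652.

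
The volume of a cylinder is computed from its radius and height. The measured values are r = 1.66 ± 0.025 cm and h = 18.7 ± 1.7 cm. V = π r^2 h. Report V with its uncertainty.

162 ± 15.5 cm^3

Relative error in a monomial: (δV/V)² = Σ (nᵢ · δxᵢ/xᵢ)².
  (2·δr/r)² = (2×0.0151)² = 0.000907;  (1·δh/h)² = (1×0.0909)² = 0.00826
δV/V = √(0.00917) = 0.0958
V = 162 cm^3, so δV = 0.0958 × 162 = 15.5 cm^3.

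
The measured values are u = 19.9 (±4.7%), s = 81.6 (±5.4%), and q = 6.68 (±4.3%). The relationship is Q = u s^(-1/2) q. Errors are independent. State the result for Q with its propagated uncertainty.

14.7 ± 1.02

Products/powers → add relative errors in quadrature, weighted by exponent:
  (1·δu/u)² = (1×0.0470)² = 0.00221;  (−½·δs/s)² = (-0.5×0.0540)² = 0.000729;  (1·δq/q)² = (1×0.0430)² = 0.00185
δQ/Q = √(0.00479) = 0.0692
Q = 14.7, so δQ = 0.0692 × 14.7 = 1.02.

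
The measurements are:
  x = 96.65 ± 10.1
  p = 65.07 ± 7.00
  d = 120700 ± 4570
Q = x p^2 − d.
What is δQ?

Let w = x·p^2 = 409200. δw/w = √((1·δx/x)² + (2·δp/p)²) = √(0.0109 + 0.0463) = 0.239, so δw = 97900.
Q = w − d: δQ = √(δw² + δd²) = √(9.58e+09 + 2.09e+07) = 98000

98000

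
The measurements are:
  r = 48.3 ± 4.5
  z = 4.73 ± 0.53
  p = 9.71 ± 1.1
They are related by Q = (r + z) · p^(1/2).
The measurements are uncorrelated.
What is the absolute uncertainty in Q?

Let u = r + z = 53.0. δu = √(δr² + δz²) = √(20.2 + 0.281) = 4.53, so δu/u = 0.0854.
Q is then a monomial in u, p:
δQ/Q = √((δu/u)² + (½·δp/p)²) = √(0.00730 + 0.00321) = 0.103
Q = 165, so δQ = 0.103 × 165 = 16.9.

16.9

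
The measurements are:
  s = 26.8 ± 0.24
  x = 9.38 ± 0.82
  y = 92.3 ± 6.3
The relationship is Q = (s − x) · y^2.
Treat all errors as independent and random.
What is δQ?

21500

Let u = s − x = 17.4. δu = √(δs² + δx²) = √(0.0576 + 0.672) = 0.854, so δu/u = 0.0490.
Q is then a monomial in u, y:
δQ/Q = √((δu/u)² + (2·δy/y)²) = √(0.00241 + 0.0186) = 0.145
Q = 1.48e+05, so δQ = 0.145 × 1.48e+05 = 21500.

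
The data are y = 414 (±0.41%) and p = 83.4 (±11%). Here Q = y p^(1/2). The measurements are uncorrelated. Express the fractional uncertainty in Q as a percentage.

5.52%

Relative error in a monomial: (δQ/Q)² = Σ (nᵢ · δxᵢ/xᵢ)².
  (1·δy/y)² = (1×0.00410)² = 1.68e-05;  (½·δp/p)² = (0.5×0.110)² = 0.00303
δQ/Q = √(0.00304) = 0.0552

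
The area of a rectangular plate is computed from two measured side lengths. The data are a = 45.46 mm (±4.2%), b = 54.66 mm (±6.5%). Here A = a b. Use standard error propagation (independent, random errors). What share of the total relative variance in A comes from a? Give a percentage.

(δA/A)² = (1·δa/a)² + (1·δb/b)²
  a term: (1×0.0420)² = 0.00176
  b term: (1×0.0650)² = 0.00423
Total = 0.00599. Share from a = 0.00176/0.00599 = 0.295.

29.5%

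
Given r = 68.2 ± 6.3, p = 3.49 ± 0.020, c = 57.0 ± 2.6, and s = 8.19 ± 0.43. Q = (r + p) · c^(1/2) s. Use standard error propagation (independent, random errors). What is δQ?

465

Let u = r + p = 71.7. δu = √(δr² + δp²) = √(39.7 + 0.000400) = 6.30, so δu/u = 0.0879.
Q is then a monomial in u, c, s:
δQ/Q = √((δu/u)² + (½·δc/c)² + (1·δs/s)²) = √(0.00772 + 0.000520 + 0.00276) = 0.105
Q = 4430, so δQ = 0.105 × 4430 = 465.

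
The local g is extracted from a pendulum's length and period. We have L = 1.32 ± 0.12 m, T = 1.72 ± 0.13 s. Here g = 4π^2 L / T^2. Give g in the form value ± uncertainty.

Relative error in a monomial: (δg/g)² = Σ (nᵢ · δxᵢ/xᵢ)².
  (1·δL/L)² = (1×0.0909)² = 0.00826;  (-2·δT/T)² = (-2×0.0756)² = 0.0229
δg/g = √(0.0311) = 0.176
g = 17.6 m/s^2, so δg = 0.176 × 17.6 = 3.11 m/s^2.

17.6 ± 3.11 m/s^2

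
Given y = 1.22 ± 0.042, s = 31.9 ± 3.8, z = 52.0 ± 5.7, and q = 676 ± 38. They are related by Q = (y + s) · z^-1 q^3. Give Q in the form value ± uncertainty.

Let u = y + s = 33.1. δu = √(δy² + δs²) = √(0.00176 + 14.4) = 3.80, so δu/u = 0.115.
Q is then a monomial in u, z, q:
δQ/Q = √((δu/u)² + (-1·δz/z)² + (3·δq/q)²) = √(0.0132 + 0.0120 + 0.0284) = 0.232
Q = 1.97e+08, so δQ = 0.232 × 1.97e+08 = 4.56e+07.

(1.97 ± 0.456) × 10^8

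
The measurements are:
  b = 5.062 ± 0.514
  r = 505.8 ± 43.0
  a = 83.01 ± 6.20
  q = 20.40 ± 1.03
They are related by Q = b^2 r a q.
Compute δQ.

Relative error in a monomial: (δQ/Q)² = Σ (nᵢ · δxᵢ/xᵢ)².
  (2·δb/b)² = (2×0.102)² = 0.0412;  (1·δr/r)² = (1×0.0850)² = 0.00723;  (1·δa/a)² = (1×0.0747)² = 0.00558;  (1·δq/q)² = (1×0.0505)² = 0.00255
δQ/Q = √(0.0566) = 0.238
Q = 2.195e+07, so δQ = 0.238 × 2.195e+07 = 5.22e+06.

5.22e+06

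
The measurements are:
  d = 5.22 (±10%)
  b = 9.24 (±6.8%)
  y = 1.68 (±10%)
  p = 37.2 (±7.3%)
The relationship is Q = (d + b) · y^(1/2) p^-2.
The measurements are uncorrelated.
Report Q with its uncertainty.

Let u = d + b = 14.5. δu = √(δd² + δb²) = √(0.272 + 0.395) = 0.817, so δu/u = 0.0565.
Q is then a monomial in u, y, p:
δQ/Q = √((δu/u)² + (½·δy/y)² + (-2·δp/p)²) = √(0.00319 + 0.00250 + 0.0213) = 0.164
Q = 0.0135, so δQ = 0.164 × 0.0135 = 0.00223.

0.0135 ± 0.00223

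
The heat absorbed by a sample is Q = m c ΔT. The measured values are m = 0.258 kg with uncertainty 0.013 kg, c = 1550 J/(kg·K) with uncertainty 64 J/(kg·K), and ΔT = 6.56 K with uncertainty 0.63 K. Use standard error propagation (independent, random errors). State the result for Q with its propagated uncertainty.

2620 ± 304 J

Each factor contributes (exponent × relative error)² to (δQ/Q)²:
  (1·δm/m)² = (1×0.0504)² = 0.00254;  (1·δc/c)² = (1×0.0413)² = 0.00170;  (1·δΔT/ΔT)² = (1×0.0960)² = 0.00922
δQ/Q = √(0.0135) = 0.116
Q = 2620 J, so δQ = 0.116 × 2620 = 304 J.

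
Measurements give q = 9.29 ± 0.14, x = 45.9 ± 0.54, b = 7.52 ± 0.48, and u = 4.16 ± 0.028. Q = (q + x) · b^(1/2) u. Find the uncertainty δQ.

Let w = q + x = 55.2. δw = √(δq² + δx²) = √(0.0196 + 0.292) = 0.558, so δw/w = 0.0101.
Q is then a monomial in w, b, u:
δQ/Q = √((δw/w)² + (½·δb/b)² + (1·δu/u)²) = √(0.000102 + 0.00102 + 4.53e-05) = 0.0341
Q = 630, so δQ = 0.0341 × 630 = 21.5.

21.5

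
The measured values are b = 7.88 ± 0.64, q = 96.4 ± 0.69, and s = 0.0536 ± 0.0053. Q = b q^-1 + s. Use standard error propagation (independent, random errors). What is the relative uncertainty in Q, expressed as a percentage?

6.29%

Let p = b·q^-1 = 0.0817. δp/p = √((1·δb/b)² + (-1·δq/q)²) = √(0.00660 + 5.12e-05) = 0.0815, so δp = 0.00666.
Q = p + s: δQ = √(δp² + δs²) = √(4.44e-05 + 2.81e-05) = 0.00852
Q = 0.135, so δQ/Q = 0.00852/0.135 = 0.0629.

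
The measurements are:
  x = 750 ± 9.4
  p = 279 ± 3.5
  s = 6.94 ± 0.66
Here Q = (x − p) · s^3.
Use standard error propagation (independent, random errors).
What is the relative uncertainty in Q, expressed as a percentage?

Let u = x − p = 471. δu = √(δx² + δp²) = √(88.4 + 12.2) = 10.0, so δu/u = 0.0213.
Q is then a monomial in u, s:
δQ/Q = √((δu/u)² + (3·δs/s)²) = √(0.000454 + 0.0814) = 0.286

28.6%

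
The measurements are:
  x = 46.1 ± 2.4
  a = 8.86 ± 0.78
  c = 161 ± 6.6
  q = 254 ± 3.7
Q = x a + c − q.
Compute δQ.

42.5

Let p = x·a = 408. δp/p = √((1·δx/x)² + (1·δa/a)²) = √(0.00271 + 0.00775) = 0.102, so δp = 41.8.
Q = p + c − q: δQ = √(δp² + δc² + δq²) = √(1750 + 43.6 + 13.7) = 42.5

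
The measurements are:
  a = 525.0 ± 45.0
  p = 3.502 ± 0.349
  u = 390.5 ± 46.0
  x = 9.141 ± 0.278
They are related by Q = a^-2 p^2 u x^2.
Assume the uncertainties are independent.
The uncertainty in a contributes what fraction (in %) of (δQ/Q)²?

(δQ/Q)² = (-2·δa/a)² + (2·δp/p)² + (1·δu/u)² + (2·δx/x)²
  a term: (-2×0.0857)² = 0.0294
  p term: (2×0.0997)² = 0.0397
  u term: (1×0.118)² = 0.0139
  x term: (2×0.0304)² = 0.00370
Total = 0.0867. Share from a = 0.0294/0.0867 = 0.339.

33.9%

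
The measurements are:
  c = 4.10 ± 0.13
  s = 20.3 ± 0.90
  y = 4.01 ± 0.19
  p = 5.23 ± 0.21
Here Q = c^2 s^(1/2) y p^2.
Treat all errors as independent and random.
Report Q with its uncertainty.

Relative error in a monomial: (δQ/Q)² = Σ (nᵢ · δxᵢ/xᵢ)².
  (2·δc/c)² = (2×0.0317)² = 0.00402;  (½·δs/s)² = (0.5×0.0443)² = 0.000491;  (1·δy/y)² = (1×0.0474)² = 0.00225;  (2·δp/p)² = (2×0.0402)² = 0.00645
δQ/Q = √(0.0132) = 0.115
Q = 8310, so δQ = 0.115 × 8310 = 955.

8310 ± 955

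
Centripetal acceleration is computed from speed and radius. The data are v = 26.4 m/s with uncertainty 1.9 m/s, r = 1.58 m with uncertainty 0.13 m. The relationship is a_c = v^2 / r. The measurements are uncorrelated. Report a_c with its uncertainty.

a_c is a product of powers, so relative uncertainties combine in quadrature:
  (2·δv/v)² = (2×0.0720)² = 0.0207;  (-1·δr/r)² = (-1×0.0823)² = 0.00677
δa_c/a_c = √(0.0275) = 0.166
a_c = 441 m/s^2, so δa_c = 0.166 × 441 = 73.1 m/s^2.

441 ± 73.1 m/s^2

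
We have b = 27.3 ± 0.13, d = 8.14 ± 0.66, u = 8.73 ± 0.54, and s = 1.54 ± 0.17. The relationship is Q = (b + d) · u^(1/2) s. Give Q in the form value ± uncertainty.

161 ± 18.7

Let w = b + d = 35.4. δw = √(δb² + δd²) = √(0.0169 + 0.436) = 0.673, so δw/w = 0.0190.
Q is then a monomial in w, u, s:
δQ/Q = √((δw/w)² + (½·δu/u)² + (1·δs/s)²) = √(0.000360 + 0.000957 + 0.0122) = 0.116
Q = 161, so δQ = 0.116 × 161 = 18.7.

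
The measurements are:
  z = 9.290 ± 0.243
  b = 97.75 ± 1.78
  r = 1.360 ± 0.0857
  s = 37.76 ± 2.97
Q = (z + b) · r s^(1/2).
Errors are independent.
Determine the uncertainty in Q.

68.1

Let u = z + b = 107.0. δu = √(δz² + δb²) = √(0.0590 + 3.17) = 1.80, so δu/u = 0.0168.
Q is then a monomial in u, r, s:
δQ/Q = √((δu/u)² + (1·δr/r)² + (½·δs/s)²) = √(0.000282 + 0.00397 + 0.00155) = 0.0762
Q = 894.5, so δQ = 0.0762 × 894.5 = 68.1.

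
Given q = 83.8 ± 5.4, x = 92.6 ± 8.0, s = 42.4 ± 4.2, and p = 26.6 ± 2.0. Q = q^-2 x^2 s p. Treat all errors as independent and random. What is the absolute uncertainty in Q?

Relative error in a monomial: (δQ/Q)² = Σ (nᵢ · δxᵢ/xᵢ)².
  (-2·δq/q)² = (-2×0.0644)² = 0.0166;  (2·δx/x)² = (2×0.0864)² = 0.0299;  (1·δs/s)² = (1×0.0991)² = 0.00981;  (1·δp/p)² = (1×0.0752)² = 0.00565
δQ/Q = √(0.0619) = 0.249
Q = 1380, so δQ = 0.249 × 1380 = 343.

343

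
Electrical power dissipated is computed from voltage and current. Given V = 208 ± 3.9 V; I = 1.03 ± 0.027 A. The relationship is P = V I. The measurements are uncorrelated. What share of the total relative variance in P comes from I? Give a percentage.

66.2%

(δP/P)² = (1·δV/V)² + (1·δI/I)²
  V term: (1×0.0187)² = 0.000352
  I term: (1×0.0262)² = 0.000687
Total = 0.00104. Share from I = 0.000687/0.00104 = 0.662.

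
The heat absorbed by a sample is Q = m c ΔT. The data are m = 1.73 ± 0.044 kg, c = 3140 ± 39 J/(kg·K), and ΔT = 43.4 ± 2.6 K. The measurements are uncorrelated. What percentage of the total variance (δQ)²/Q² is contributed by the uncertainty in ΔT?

(δQ/Q)² = (1·δm/m)² + (1·δc/c)² + (1·δΔT/ΔT)²
  m term: (1×0.0254)² = 0.000647
  c term: (1×0.0124)² = 0.000154
  ΔT term: (1×0.0599)² = 0.00359
Total = 0.00439. Share from ΔT = 0.00359/0.00439 = 0.818.

81.8%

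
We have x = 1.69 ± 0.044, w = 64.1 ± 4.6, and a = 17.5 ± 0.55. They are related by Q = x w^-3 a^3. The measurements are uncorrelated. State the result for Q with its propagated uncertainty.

0.0344 ± 0.00813

Relative error in a monomial: (δQ/Q)² = Σ (nᵢ · δxᵢ/xᵢ)².
  (1·δx/x)² = (1×0.0260)² = 0.000678;  (-3·δw/w)² = (-3×0.0718)² = 0.0463;  (3·δa/a)² = (3×0.0314)² = 0.00889
δQ/Q = √(0.0559) = 0.236
Q = 0.0344, so δQ = 0.236 × 0.0344 = 0.00813.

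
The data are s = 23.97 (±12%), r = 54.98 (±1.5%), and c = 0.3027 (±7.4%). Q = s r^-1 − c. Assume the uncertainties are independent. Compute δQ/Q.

0.430

Let p = s·r^-1 = 0.4360. δp/p = √((1·δs/s)² + (-1·δr/r)²) = √(0.0144 + 0.000225) = 0.121, so δp = 0.0527.
Q = p − c: δQ = √(δp² + δc²) = √(0.00278 + 0.000502) = 0.0573
Q = 0.1333, so δQ/Q = 0.0573/0.1333 = 0.430.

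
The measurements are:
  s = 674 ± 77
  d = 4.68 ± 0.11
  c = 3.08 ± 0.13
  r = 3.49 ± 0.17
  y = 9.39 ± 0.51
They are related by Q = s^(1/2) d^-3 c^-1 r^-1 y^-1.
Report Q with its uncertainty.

0.00251 ± 0.000311

Each factor contributes (exponent × relative error)² to (δQ/Q)²:
  (½·δs/s)² = (0.5×0.114)² = 0.00326;  (-3·δd/d)² = (-3×0.0235)² = 0.00497;  (-1·δc/c)² = (-1×0.0422)² = 0.00178;  (-1·δr/r)² = (-1×0.0487)² = 0.00237;  (-1·δy/y)² = (-1×0.0543)² = 0.00295
δQ/Q = √(0.0153) = 0.124
Q = 0.00251, so δQ = 0.124 × 0.00251 = 0.000311.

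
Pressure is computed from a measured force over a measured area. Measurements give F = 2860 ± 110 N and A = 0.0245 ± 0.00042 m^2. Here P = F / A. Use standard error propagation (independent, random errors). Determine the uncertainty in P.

4920 Pa

Products/powers → add relative errors in quadrature, weighted by exponent:
  (1·δF/F)² = (1×0.0385)² = 0.00148;  (-1·δA/A)² = (-1×0.0171)² = 0.000294
δP/P = √(0.00177) = 0.0421
P = 1.17e+05 Pa, so δP = 0.0421 × 1.17e+05 = 4920 Pa.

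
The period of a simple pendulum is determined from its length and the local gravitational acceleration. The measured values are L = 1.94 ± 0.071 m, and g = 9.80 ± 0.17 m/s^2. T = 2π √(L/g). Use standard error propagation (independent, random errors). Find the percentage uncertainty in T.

2.03%

For a monomial T ∝ L^(1/2), g^(-1/2), fractional errors add in quadrature:
  (½·δL/L)² = (0.5×0.0366)² = 0.000335;  (−½·δg/g)² = (-0.5×0.0173)² = 7.52e-05
δT/T = √(0.000410) = 0.0203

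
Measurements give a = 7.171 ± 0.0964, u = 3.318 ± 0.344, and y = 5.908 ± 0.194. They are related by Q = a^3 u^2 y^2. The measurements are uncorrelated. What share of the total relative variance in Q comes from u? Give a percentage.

87.9%

(δQ/Q)² = (3·δa/a)² + (2·δu/u)² + (2·δy/y)²
  a term: (3×0.0134)² = 0.00163
  u term: (2×0.104)² = 0.0430
  y term: (2×0.0328)² = 0.00431
Total = 0.0489. Share from u = 0.0430/0.0489 = 0.879.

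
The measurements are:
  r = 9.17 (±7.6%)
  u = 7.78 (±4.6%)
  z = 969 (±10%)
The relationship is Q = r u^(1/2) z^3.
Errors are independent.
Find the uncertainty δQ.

Each factor contributes (exponent × relative error)² to (δQ/Q)²:
  (1·δr/r)² = (1×0.0760)² = 0.00578;  (½·δu/u)² = (0.5×0.0460)² = 0.000529;  (3·δz/z)² = (3×0.100)² = 0.0900
δQ/Q = √(0.0963) = 0.310
Q = 2.33e+10, so δQ = 0.310 × 2.33e+10 = 7.22e+09.

7.22e+09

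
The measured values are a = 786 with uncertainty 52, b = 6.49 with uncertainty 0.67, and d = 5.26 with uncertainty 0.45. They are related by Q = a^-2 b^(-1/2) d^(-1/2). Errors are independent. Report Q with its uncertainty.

(2.77 ± 0.411) × 10^-7

Products/powers → add relative errors in quadrature, weighted by exponent:
  (-2·δa/a)² = (-2×0.0662)² = 0.0175;  (−½·δb/b)² = (-0.5×0.103)² = 0.00266;  (−½·δd/d)² = (-0.5×0.0856)² = 0.00183
δQ/Q = √(0.0220) = 0.148
Q = 2.77e-07, so δQ = 0.148 × 2.77e-07 = 4.11e-08.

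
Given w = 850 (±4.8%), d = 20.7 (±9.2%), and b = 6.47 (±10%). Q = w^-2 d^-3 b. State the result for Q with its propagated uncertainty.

(1.01 ± 0.312) × 10^-9

Products/powers → add relative errors in quadrature, weighted by exponent:
  (-2·δw/w)² = (-2×0.0480)² = 0.00922;  (-3·δd/d)² = (-3×0.0920)² = 0.0762;  (1·δb/b)² = (1×0.100)² = 0.0100
δQ/Q = √(0.0954) = 0.309
Q = 1.01e-09, so δQ = 0.309 × 1.01e-09 = 3.12e-10.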